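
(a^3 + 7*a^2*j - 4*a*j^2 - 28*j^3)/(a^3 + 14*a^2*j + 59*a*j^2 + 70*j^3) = (a - 2*j)/(a + 5*j)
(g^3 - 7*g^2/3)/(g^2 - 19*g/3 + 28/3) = g^2/(g - 4)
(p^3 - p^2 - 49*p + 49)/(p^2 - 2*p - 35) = (p^2 + 6*p - 7)/(p + 5)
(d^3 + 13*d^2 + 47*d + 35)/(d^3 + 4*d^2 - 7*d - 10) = (d + 7)/(d - 2)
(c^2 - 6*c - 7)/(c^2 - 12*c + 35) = (c + 1)/(c - 5)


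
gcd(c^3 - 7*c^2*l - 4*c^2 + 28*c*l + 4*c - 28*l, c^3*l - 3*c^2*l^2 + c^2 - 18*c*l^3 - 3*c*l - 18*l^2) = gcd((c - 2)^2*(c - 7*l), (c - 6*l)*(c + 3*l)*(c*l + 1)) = 1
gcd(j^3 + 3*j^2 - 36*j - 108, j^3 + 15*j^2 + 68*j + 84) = j + 6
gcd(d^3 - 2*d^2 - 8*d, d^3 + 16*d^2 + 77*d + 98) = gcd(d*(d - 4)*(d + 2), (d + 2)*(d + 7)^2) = d + 2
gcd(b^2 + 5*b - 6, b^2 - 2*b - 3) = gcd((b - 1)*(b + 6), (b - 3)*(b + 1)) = 1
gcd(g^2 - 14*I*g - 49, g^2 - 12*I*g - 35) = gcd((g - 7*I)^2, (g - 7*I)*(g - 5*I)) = g - 7*I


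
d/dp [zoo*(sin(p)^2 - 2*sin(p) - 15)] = zoo*(sin(p) - 1)*cos(p)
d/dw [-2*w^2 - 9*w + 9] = -4*w - 9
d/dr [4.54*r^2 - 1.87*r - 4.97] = 9.08*r - 1.87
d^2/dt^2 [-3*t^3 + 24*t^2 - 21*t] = 48 - 18*t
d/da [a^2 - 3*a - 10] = 2*a - 3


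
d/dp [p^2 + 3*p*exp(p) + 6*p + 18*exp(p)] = 3*p*exp(p) + 2*p + 21*exp(p) + 6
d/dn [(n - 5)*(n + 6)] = 2*n + 1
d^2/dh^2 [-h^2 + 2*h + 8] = -2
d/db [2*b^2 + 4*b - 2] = 4*b + 4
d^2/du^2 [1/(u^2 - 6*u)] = 2*(-u*(u - 6) + 4*(u - 3)^2)/(u^3*(u - 6)^3)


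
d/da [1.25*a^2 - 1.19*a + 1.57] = 2.5*a - 1.19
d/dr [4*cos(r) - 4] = -4*sin(r)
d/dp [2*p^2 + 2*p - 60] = 4*p + 2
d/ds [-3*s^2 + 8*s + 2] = 8 - 6*s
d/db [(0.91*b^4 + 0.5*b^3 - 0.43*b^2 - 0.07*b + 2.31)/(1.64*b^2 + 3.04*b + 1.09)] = (2.9848*b^5 + 9.1192*b^4 + 7.0076*b^3 + 0.4426*b^2 - 8.5142*b - 7.0987)/(2.6896*b^4 + 9.9712*b^3 + 12.8168*b^2 + 6.6272*b + 1.1881)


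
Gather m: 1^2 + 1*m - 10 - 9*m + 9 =-8*m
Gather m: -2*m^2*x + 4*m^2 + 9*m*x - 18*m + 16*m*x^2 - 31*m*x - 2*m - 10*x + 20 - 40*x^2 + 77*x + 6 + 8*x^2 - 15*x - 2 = m^2*(4 - 2*x) + m*(16*x^2 - 22*x - 20) - 32*x^2 + 52*x + 24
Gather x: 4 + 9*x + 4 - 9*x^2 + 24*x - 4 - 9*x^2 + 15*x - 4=-18*x^2 + 48*x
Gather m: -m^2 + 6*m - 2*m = -m^2 + 4*m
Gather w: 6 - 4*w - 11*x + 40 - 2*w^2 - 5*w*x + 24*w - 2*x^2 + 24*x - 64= -2*w^2 + w*(20 - 5*x) - 2*x^2 + 13*x - 18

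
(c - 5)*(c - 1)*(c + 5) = c^3 - c^2 - 25*c + 25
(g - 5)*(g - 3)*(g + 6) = g^3 - 2*g^2 - 33*g + 90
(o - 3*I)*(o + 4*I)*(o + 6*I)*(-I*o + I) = -I*o^4 + 7*o^3 + I*o^3 - 7*o^2 - 6*I*o^2 + 72*o + 6*I*o - 72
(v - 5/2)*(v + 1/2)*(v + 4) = v^3 + 2*v^2 - 37*v/4 - 5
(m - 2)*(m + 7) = m^2 + 5*m - 14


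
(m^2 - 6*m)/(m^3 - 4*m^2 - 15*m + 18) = m/(m^2 + 2*m - 3)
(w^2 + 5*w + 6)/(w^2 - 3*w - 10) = (w + 3)/(w - 5)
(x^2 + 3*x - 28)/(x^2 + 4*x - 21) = (x - 4)/(x - 3)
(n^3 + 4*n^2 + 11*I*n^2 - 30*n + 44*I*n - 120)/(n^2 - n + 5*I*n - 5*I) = (n^2 + n*(4 + 6*I) + 24*I)/(n - 1)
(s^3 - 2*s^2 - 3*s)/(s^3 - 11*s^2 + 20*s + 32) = s*(s - 3)/(s^2 - 12*s + 32)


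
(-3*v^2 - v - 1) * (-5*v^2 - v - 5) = 15*v^4 + 8*v^3 + 21*v^2 + 6*v + 5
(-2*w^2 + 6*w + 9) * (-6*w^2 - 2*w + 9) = 12*w^4 - 32*w^3 - 84*w^2 + 36*w + 81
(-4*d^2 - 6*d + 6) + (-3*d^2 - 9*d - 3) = -7*d^2 - 15*d + 3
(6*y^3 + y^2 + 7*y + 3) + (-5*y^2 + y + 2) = 6*y^3 - 4*y^2 + 8*y + 5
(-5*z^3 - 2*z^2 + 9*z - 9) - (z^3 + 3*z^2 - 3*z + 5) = -6*z^3 - 5*z^2 + 12*z - 14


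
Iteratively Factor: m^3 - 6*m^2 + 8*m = (m)*(m^2 - 6*m + 8) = m*(m - 4)*(m - 2)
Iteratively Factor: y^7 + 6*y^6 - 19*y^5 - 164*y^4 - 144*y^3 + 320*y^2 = (y)*(y^6 + 6*y^5 - 19*y^4 - 164*y^3 - 144*y^2 + 320*y) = y*(y - 5)*(y^5 + 11*y^4 + 36*y^3 + 16*y^2 - 64*y) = y*(y - 5)*(y + 4)*(y^4 + 7*y^3 + 8*y^2 - 16*y) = y*(y - 5)*(y + 4)^2*(y^3 + 3*y^2 - 4*y) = y*(y - 5)*(y + 4)^3*(y^2 - y) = y*(y - 5)*(y - 1)*(y + 4)^3*(y)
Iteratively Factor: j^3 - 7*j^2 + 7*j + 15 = (j - 3)*(j^2 - 4*j - 5) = (j - 5)*(j - 3)*(j + 1)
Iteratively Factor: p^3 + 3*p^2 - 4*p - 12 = (p + 2)*(p^2 + p - 6) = (p - 2)*(p + 2)*(p + 3)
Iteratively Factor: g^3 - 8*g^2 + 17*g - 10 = (g - 1)*(g^2 - 7*g + 10) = (g - 2)*(g - 1)*(g - 5)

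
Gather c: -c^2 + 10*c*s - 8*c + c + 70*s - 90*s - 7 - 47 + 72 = -c^2 + c*(10*s - 7) - 20*s + 18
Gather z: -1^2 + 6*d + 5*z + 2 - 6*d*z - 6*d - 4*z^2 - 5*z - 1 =-6*d*z - 4*z^2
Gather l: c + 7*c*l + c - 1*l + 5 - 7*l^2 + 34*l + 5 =2*c - 7*l^2 + l*(7*c + 33) + 10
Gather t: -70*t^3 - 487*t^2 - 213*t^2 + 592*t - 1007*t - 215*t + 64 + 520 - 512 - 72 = -70*t^3 - 700*t^2 - 630*t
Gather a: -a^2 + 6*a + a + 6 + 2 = -a^2 + 7*a + 8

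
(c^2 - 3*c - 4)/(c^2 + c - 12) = (c^2 - 3*c - 4)/(c^2 + c - 12)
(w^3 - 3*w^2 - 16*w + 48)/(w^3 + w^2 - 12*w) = (w - 4)/w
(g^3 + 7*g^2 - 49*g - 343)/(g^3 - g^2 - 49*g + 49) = (g + 7)/(g - 1)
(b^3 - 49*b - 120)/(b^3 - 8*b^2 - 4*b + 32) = (b^2 + 8*b + 15)/(b^2 - 4)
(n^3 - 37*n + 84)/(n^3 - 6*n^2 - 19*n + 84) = (n^2 + 3*n - 28)/(n^2 - 3*n - 28)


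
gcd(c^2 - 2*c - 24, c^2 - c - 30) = c - 6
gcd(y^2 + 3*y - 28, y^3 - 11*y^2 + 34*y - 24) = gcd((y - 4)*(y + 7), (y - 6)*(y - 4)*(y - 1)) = y - 4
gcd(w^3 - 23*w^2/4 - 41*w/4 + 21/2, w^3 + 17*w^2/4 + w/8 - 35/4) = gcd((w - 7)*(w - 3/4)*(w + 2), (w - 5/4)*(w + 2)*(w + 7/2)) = w + 2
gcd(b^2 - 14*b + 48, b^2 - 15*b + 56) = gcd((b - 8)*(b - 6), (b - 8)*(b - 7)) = b - 8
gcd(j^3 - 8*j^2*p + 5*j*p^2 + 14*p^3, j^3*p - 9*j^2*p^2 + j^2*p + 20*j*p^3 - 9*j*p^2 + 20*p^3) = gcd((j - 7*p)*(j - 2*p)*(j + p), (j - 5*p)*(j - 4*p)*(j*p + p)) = 1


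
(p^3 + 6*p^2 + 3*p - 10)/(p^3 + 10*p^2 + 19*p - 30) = (p + 2)/(p + 6)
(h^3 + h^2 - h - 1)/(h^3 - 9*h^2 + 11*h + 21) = (h^2 - 1)/(h^2 - 10*h + 21)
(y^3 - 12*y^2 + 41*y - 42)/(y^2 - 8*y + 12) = (y^2 - 10*y + 21)/(y - 6)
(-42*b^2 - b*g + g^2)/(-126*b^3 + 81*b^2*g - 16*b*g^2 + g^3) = (6*b + g)/(18*b^2 - 9*b*g + g^2)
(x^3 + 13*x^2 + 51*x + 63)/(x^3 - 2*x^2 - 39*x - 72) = (x + 7)/(x - 8)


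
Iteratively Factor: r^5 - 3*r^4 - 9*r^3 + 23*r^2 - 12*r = (r + 3)*(r^4 - 6*r^3 + 9*r^2 - 4*r) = (r - 1)*(r + 3)*(r^3 - 5*r^2 + 4*r) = r*(r - 1)*(r + 3)*(r^2 - 5*r + 4) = r*(r - 1)^2*(r + 3)*(r - 4)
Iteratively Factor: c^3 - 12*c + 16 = (c - 2)*(c^2 + 2*c - 8) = (c - 2)^2*(c + 4)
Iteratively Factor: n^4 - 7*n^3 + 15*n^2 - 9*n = (n)*(n^3 - 7*n^2 + 15*n - 9) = n*(n - 3)*(n^2 - 4*n + 3) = n*(n - 3)*(n - 1)*(n - 3)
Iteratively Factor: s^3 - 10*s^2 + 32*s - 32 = (s - 2)*(s^2 - 8*s + 16) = (s - 4)*(s - 2)*(s - 4)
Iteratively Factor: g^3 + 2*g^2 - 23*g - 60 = (g - 5)*(g^2 + 7*g + 12) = (g - 5)*(g + 3)*(g + 4)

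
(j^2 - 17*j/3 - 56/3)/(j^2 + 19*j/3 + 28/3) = (j - 8)/(j + 4)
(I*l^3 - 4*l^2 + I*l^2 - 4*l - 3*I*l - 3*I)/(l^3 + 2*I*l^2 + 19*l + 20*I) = (I*l^2 + l*(-3 + I) - 3)/(l^2 + I*l + 20)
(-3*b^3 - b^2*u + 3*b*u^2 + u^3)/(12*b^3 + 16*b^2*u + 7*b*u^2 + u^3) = (-b^2 + u^2)/(4*b^2 + 4*b*u + u^2)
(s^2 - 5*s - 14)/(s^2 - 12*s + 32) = (s^2 - 5*s - 14)/(s^2 - 12*s + 32)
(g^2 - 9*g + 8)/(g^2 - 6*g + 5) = (g - 8)/(g - 5)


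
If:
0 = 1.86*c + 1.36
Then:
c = -0.73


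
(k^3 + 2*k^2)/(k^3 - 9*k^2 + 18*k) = k*(k + 2)/(k^2 - 9*k + 18)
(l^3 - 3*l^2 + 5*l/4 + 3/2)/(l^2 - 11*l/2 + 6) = (l^2 - 3*l/2 - 1)/(l - 4)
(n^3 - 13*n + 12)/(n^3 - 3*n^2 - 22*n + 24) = (n - 3)/(n - 6)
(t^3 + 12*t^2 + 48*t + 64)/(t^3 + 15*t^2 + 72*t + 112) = (t + 4)/(t + 7)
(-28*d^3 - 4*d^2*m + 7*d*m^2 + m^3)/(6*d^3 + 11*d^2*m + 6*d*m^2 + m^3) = (-14*d^2 + 5*d*m + m^2)/(3*d^2 + 4*d*m + m^2)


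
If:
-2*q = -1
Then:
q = 1/2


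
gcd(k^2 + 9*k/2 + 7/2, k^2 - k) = 1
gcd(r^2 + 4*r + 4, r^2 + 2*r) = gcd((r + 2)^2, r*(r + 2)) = r + 2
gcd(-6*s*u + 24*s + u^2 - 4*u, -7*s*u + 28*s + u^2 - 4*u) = u - 4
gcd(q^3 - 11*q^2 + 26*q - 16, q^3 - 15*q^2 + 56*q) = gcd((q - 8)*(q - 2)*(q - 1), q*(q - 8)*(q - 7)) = q - 8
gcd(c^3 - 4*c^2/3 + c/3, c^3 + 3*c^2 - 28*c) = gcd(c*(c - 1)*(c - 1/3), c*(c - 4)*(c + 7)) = c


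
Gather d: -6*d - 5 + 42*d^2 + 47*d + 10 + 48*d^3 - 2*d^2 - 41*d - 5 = 48*d^3 + 40*d^2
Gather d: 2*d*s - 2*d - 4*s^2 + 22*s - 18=d*(2*s - 2) - 4*s^2 + 22*s - 18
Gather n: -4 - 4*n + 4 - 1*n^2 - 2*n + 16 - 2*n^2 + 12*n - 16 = -3*n^2 + 6*n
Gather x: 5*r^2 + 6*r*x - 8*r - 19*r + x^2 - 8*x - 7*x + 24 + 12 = 5*r^2 - 27*r + x^2 + x*(6*r - 15) + 36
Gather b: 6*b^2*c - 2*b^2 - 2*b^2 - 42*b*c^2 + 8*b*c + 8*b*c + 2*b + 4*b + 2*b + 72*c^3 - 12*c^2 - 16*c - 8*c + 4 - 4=b^2*(6*c - 4) + b*(-42*c^2 + 16*c + 8) + 72*c^3 - 12*c^2 - 24*c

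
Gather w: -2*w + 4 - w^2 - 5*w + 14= -w^2 - 7*w + 18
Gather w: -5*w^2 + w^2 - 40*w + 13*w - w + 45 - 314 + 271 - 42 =-4*w^2 - 28*w - 40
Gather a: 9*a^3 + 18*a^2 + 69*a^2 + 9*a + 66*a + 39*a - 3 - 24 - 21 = 9*a^3 + 87*a^2 + 114*a - 48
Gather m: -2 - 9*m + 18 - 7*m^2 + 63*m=-7*m^2 + 54*m + 16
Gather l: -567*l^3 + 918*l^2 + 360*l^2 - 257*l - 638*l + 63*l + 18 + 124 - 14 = -567*l^3 + 1278*l^2 - 832*l + 128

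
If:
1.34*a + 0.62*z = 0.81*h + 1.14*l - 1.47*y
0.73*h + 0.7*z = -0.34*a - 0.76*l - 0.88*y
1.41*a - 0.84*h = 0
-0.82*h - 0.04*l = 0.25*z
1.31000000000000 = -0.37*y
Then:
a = -1.43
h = -2.40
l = -0.24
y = -3.54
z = 7.91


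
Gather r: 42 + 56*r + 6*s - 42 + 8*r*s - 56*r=8*r*s + 6*s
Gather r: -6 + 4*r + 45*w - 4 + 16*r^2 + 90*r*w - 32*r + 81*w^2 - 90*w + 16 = 16*r^2 + r*(90*w - 28) + 81*w^2 - 45*w + 6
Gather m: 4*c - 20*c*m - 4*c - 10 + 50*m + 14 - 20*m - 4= m*(30 - 20*c)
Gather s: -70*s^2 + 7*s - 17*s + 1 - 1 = -70*s^2 - 10*s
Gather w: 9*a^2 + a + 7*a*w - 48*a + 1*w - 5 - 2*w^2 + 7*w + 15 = 9*a^2 - 47*a - 2*w^2 + w*(7*a + 8) + 10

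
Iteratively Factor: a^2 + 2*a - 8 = (a - 2)*(a + 4)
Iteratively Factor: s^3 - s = (s + 1)*(s^2 - s) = s*(s + 1)*(s - 1)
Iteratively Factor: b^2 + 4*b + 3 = (b + 1)*(b + 3)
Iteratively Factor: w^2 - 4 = (w - 2)*(w + 2)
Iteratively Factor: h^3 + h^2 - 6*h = (h + 3)*(h^2 - 2*h) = (h - 2)*(h + 3)*(h)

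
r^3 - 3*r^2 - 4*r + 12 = (r - 3)*(r - 2)*(r + 2)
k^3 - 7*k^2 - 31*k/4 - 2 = (k - 8)*(k + 1/2)^2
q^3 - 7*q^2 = q^2*(q - 7)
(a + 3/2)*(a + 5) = a^2 + 13*a/2 + 15/2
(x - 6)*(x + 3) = x^2 - 3*x - 18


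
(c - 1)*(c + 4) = c^2 + 3*c - 4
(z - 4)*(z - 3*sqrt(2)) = z^2 - 3*sqrt(2)*z - 4*z + 12*sqrt(2)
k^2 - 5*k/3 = k*(k - 5/3)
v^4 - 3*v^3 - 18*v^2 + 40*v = v*(v - 5)*(v - 2)*(v + 4)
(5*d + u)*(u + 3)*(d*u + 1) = 5*d^2*u^2 + 15*d^2*u + d*u^3 + 3*d*u^2 + 5*d*u + 15*d + u^2 + 3*u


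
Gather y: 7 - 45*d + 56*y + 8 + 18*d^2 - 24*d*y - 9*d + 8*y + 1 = 18*d^2 - 54*d + y*(64 - 24*d) + 16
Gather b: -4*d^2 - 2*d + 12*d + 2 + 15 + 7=-4*d^2 + 10*d + 24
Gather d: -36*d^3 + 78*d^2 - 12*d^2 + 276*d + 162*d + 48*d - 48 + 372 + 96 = -36*d^3 + 66*d^2 + 486*d + 420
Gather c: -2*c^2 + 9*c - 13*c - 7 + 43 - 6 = -2*c^2 - 4*c + 30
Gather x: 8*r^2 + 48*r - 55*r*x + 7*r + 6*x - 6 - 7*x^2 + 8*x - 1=8*r^2 + 55*r - 7*x^2 + x*(14 - 55*r) - 7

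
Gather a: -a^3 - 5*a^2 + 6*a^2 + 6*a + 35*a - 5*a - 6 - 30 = -a^3 + a^2 + 36*a - 36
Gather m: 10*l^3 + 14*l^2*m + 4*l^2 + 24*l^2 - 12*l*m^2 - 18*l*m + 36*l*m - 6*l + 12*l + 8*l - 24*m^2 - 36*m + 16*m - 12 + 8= 10*l^3 + 28*l^2 + 14*l + m^2*(-12*l - 24) + m*(14*l^2 + 18*l - 20) - 4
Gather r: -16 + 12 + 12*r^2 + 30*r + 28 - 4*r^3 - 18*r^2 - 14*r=-4*r^3 - 6*r^2 + 16*r + 24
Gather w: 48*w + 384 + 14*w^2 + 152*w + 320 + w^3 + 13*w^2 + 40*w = w^3 + 27*w^2 + 240*w + 704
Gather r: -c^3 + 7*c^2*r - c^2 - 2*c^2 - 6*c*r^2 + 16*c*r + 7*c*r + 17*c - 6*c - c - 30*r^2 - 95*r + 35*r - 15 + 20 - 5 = -c^3 - 3*c^2 + 10*c + r^2*(-6*c - 30) + r*(7*c^2 + 23*c - 60)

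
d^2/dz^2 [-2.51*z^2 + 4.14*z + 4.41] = -5.02000000000000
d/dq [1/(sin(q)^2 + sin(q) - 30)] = -(2*sin(q) + 1)*cos(q)/(sin(q)^2 + sin(q) - 30)^2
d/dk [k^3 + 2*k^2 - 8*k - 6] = 3*k^2 + 4*k - 8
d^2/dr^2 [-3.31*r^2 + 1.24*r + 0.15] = -6.62000000000000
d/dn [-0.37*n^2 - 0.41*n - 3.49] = -0.74*n - 0.41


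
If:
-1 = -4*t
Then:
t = 1/4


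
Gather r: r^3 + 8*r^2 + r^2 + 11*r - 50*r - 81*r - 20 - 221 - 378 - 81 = r^3 + 9*r^2 - 120*r - 700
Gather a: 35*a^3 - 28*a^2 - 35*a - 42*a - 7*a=35*a^3 - 28*a^2 - 84*a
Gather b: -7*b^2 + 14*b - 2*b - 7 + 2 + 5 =-7*b^2 + 12*b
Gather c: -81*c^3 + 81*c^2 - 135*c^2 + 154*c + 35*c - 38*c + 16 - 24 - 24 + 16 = -81*c^3 - 54*c^2 + 151*c - 16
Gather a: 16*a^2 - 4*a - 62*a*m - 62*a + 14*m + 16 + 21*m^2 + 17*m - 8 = 16*a^2 + a*(-62*m - 66) + 21*m^2 + 31*m + 8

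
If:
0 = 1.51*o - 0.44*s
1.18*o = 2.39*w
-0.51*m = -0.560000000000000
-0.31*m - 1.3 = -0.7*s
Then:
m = 1.10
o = 0.68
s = 2.34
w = 0.34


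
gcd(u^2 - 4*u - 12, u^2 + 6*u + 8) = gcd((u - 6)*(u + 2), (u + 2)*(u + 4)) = u + 2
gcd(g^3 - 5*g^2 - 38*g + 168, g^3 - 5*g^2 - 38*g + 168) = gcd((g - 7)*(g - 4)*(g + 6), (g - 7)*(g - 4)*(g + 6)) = g^3 - 5*g^2 - 38*g + 168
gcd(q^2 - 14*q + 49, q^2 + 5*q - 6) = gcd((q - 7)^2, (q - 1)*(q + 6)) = 1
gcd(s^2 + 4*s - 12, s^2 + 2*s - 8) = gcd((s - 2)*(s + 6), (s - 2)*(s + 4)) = s - 2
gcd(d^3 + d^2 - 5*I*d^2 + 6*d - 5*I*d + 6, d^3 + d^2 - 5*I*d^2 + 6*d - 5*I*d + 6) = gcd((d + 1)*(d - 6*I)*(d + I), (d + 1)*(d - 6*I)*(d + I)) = d^3 + d^2*(1 - 5*I) + d*(6 - 5*I) + 6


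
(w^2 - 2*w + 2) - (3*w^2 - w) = -2*w^2 - w + 2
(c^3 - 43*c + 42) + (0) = c^3 - 43*c + 42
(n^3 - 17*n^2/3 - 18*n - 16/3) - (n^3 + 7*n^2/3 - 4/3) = -8*n^2 - 18*n - 4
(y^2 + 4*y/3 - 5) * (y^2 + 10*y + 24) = y^4 + 34*y^3/3 + 97*y^2/3 - 18*y - 120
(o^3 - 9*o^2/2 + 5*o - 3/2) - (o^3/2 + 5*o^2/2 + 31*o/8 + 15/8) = o^3/2 - 7*o^2 + 9*o/8 - 27/8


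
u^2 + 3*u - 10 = (u - 2)*(u + 5)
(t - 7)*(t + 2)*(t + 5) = t^3 - 39*t - 70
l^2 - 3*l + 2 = (l - 2)*(l - 1)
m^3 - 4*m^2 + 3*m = m*(m - 3)*(m - 1)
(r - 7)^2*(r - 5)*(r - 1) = r^4 - 20*r^3 + 138*r^2 - 364*r + 245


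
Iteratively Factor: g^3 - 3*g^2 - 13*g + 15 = (g + 3)*(g^2 - 6*g + 5) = (g - 5)*(g + 3)*(g - 1)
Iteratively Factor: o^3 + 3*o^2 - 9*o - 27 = (o - 3)*(o^2 + 6*o + 9) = (o - 3)*(o + 3)*(o + 3)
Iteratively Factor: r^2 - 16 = (r - 4)*(r + 4)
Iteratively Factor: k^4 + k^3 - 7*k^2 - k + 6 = (k - 2)*(k^3 + 3*k^2 - k - 3) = (k - 2)*(k + 3)*(k^2 - 1) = (k - 2)*(k - 1)*(k + 3)*(k + 1)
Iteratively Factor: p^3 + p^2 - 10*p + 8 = (p - 1)*(p^2 + 2*p - 8) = (p - 2)*(p - 1)*(p + 4)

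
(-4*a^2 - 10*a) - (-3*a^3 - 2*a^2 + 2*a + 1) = 3*a^3 - 2*a^2 - 12*a - 1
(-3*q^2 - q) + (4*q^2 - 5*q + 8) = q^2 - 6*q + 8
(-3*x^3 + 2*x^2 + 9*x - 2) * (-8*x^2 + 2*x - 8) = 24*x^5 - 22*x^4 - 44*x^3 + 18*x^2 - 76*x + 16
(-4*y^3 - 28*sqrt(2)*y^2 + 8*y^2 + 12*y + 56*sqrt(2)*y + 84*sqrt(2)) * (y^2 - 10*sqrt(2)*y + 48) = -4*y^5 + 8*y^4 + 12*sqrt(2)*y^4 - 24*sqrt(2)*y^3 + 380*y^3 - 1380*sqrt(2)*y^2 - 736*y^2 - 1104*y + 2688*sqrt(2)*y + 4032*sqrt(2)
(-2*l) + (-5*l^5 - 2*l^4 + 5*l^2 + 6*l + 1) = -5*l^5 - 2*l^4 + 5*l^2 + 4*l + 1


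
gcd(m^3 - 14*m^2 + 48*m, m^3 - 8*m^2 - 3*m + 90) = m - 6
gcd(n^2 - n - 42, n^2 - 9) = 1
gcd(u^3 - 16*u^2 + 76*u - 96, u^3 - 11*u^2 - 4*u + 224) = u - 8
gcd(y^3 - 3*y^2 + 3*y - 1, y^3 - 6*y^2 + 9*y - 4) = y^2 - 2*y + 1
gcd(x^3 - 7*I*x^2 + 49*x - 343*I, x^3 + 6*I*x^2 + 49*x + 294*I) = x^2 + 49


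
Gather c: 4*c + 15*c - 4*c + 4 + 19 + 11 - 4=15*c + 30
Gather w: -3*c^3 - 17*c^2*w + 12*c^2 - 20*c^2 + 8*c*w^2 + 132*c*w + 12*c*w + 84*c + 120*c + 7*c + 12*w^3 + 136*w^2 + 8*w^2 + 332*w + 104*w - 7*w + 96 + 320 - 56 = -3*c^3 - 8*c^2 + 211*c + 12*w^3 + w^2*(8*c + 144) + w*(-17*c^2 + 144*c + 429) + 360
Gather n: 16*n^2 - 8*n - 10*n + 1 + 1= 16*n^2 - 18*n + 2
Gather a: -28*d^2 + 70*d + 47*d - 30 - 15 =-28*d^2 + 117*d - 45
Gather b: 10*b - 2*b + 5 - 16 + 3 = 8*b - 8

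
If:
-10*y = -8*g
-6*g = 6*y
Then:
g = 0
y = 0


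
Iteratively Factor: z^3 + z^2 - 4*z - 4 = (z + 1)*(z^2 - 4) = (z - 2)*(z + 1)*(z + 2)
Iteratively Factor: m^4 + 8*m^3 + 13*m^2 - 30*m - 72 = (m + 3)*(m^3 + 5*m^2 - 2*m - 24) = (m + 3)*(m + 4)*(m^2 + m - 6) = (m + 3)^2*(m + 4)*(m - 2)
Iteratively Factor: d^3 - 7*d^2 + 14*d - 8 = (d - 1)*(d^2 - 6*d + 8) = (d - 4)*(d - 1)*(d - 2)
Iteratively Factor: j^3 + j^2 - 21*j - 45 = (j + 3)*(j^2 - 2*j - 15) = (j + 3)^2*(j - 5)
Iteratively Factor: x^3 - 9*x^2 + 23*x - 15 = (x - 3)*(x^2 - 6*x + 5) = (x - 5)*(x - 3)*(x - 1)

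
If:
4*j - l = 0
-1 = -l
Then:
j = 1/4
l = 1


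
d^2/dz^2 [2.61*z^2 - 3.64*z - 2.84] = 5.22000000000000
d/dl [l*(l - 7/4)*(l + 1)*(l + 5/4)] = 4*l^3 + 3*l^2/2 - 43*l/8 - 35/16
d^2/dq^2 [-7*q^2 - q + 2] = -14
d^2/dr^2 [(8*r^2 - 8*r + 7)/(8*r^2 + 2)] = 4*(-32*r^3 + 60*r^2 + 24*r - 5)/(64*r^6 + 48*r^4 + 12*r^2 + 1)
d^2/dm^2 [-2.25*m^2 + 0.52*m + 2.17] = -4.50000000000000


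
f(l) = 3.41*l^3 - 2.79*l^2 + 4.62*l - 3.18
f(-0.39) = -5.61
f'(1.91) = 31.28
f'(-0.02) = 4.74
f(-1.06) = -15.27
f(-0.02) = -3.27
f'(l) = 10.23*l^2 - 5.58*l + 4.62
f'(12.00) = 1410.78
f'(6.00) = 339.42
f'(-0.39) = 8.35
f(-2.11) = -57.38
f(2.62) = 51.10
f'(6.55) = 406.96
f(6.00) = 660.66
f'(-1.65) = 41.68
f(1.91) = 19.23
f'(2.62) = 60.22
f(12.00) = 5542.98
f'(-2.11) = 61.94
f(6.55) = 865.63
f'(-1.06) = 22.03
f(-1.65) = -33.72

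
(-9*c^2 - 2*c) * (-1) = 9*c^2 + 2*c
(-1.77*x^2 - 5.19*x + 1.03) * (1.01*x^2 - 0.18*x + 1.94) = -1.7877*x^4 - 4.9233*x^3 - 1.4593*x^2 - 10.254*x + 1.9982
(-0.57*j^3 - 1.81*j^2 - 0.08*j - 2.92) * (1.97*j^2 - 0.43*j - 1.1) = -1.1229*j^5 - 3.3206*j^4 + 1.2477*j^3 - 3.727*j^2 + 1.3436*j + 3.212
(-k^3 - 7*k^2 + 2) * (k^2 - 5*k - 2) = -k^5 - 2*k^4 + 37*k^3 + 16*k^2 - 10*k - 4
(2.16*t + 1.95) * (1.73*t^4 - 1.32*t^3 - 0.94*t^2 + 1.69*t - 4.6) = 3.7368*t^5 + 0.5223*t^4 - 4.6044*t^3 + 1.8174*t^2 - 6.6405*t - 8.97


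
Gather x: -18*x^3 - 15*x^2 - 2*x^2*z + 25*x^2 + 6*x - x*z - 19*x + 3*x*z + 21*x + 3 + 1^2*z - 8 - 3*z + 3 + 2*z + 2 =-18*x^3 + x^2*(10 - 2*z) + x*(2*z + 8)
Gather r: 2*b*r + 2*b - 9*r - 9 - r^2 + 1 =2*b - r^2 + r*(2*b - 9) - 8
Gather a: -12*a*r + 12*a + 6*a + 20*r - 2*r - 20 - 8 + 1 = a*(18 - 12*r) + 18*r - 27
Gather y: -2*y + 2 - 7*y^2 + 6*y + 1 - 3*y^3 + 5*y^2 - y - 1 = -3*y^3 - 2*y^2 + 3*y + 2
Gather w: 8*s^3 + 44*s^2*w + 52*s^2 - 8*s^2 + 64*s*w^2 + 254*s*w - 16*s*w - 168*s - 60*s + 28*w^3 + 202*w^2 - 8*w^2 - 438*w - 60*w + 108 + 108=8*s^3 + 44*s^2 - 228*s + 28*w^3 + w^2*(64*s + 194) + w*(44*s^2 + 238*s - 498) + 216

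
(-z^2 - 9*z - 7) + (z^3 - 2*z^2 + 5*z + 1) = z^3 - 3*z^2 - 4*z - 6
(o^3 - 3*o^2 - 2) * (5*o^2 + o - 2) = 5*o^5 - 14*o^4 - 5*o^3 - 4*o^2 - 2*o + 4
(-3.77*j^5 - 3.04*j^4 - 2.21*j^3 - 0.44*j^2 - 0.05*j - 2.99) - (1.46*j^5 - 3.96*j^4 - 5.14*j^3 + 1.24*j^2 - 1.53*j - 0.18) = -5.23*j^5 + 0.92*j^4 + 2.93*j^3 - 1.68*j^2 + 1.48*j - 2.81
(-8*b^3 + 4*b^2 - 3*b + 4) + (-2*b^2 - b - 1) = -8*b^3 + 2*b^2 - 4*b + 3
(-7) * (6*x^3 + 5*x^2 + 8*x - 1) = -42*x^3 - 35*x^2 - 56*x + 7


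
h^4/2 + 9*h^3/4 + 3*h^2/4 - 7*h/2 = h*(h/2 + 1)*(h - 1)*(h + 7/2)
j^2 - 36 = (j - 6)*(j + 6)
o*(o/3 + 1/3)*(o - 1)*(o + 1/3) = o^4/3 + o^3/9 - o^2/3 - o/9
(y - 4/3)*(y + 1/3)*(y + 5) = y^3 + 4*y^2 - 49*y/9 - 20/9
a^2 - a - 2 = (a - 2)*(a + 1)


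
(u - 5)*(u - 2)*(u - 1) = u^3 - 8*u^2 + 17*u - 10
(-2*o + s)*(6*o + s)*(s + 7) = -12*o^2*s - 84*o^2 + 4*o*s^2 + 28*o*s + s^3 + 7*s^2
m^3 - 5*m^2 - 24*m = m*(m - 8)*(m + 3)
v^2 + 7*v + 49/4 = (v + 7/2)^2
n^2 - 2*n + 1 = (n - 1)^2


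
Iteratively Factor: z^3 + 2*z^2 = (z)*(z^2 + 2*z) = z^2*(z + 2)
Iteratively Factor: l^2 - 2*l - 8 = (l - 4)*(l + 2)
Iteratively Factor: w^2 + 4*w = (w + 4)*(w)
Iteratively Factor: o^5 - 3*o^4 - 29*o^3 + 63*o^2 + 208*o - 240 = (o + 4)*(o^4 - 7*o^3 - o^2 + 67*o - 60) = (o - 4)*(o + 4)*(o^3 - 3*o^2 - 13*o + 15) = (o - 5)*(o - 4)*(o + 4)*(o^2 + 2*o - 3) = (o - 5)*(o - 4)*(o + 3)*(o + 4)*(o - 1)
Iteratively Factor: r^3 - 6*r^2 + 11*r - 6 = (r - 2)*(r^2 - 4*r + 3) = (r - 2)*(r - 1)*(r - 3)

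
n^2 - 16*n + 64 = (n - 8)^2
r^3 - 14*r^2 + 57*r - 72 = (r - 8)*(r - 3)^2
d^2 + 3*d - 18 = (d - 3)*(d + 6)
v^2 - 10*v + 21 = (v - 7)*(v - 3)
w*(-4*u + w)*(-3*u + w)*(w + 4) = 12*u^2*w^2 + 48*u^2*w - 7*u*w^3 - 28*u*w^2 + w^4 + 4*w^3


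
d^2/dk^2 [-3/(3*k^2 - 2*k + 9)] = 6*(9*k^2 - 6*k - 4*(3*k - 1)^2 + 27)/(3*k^2 - 2*k + 9)^3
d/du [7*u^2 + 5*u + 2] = 14*u + 5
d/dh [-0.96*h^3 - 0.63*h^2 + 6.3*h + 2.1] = -2.88*h^2 - 1.26*h + 6.3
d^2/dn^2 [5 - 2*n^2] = -4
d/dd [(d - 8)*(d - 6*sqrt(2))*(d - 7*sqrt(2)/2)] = 3*d^2 - 19*sqrt(2)*d - 16*d + 42 + 76*sqrt(2)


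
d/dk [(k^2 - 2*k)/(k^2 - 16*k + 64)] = 2*(8 - 7*k)/(k^3 - 24*k^2 + 192*k - 512)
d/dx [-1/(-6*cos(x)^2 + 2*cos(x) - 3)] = 2*(6*cos(x) - 1)*sin(x)/(6*cos(x)^2 - 2*cos(x) + 3)^2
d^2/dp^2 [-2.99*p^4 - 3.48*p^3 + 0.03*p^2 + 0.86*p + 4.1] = -35.88*p^2 - 20.88*p + 0.06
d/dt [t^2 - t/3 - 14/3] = 2*t - 1/3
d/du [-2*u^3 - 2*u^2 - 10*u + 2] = -6*u^2 - 4*u - 10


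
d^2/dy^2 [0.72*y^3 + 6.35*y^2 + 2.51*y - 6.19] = 4.32*y + 12.7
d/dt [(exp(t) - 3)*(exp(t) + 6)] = (2*exp(t) + 3)*exp(t)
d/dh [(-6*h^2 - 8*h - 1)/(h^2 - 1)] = 2*(4*h^2 + 7*h + 4)/(h^4 - 2*h^2 + 1)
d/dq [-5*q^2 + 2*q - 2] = 2 - 10*q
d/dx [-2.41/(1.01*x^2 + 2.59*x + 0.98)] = (4.8682*x + 6.2419)/(1.01*x^2 + 2.59*x + 0.98)^2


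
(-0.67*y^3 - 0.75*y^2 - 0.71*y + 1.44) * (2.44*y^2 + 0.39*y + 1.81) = -1.6348*y^5 - 2.0913*y^4 - 3.2376*y^3 + 1.8792*y^2 - 0.7235*y + 2.6064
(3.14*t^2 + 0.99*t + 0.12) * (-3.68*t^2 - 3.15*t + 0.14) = -11.5552*t^4 - 13.5342*t^3 - 3.1205*t^2 - 0.2394*t + 0.0168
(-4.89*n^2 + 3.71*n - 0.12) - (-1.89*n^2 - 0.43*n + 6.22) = -3.0*n^2 + 4.14*n - 6.34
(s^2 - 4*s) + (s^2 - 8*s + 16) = 2*s^2 - 12*s + 16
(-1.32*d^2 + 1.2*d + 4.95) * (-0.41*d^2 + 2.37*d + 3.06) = 0.5412*d^4 - 3.6204*d^3 - 3.2247*d^2 + 15.4035*d + 15.147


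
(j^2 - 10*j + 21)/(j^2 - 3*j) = (j - 7)/j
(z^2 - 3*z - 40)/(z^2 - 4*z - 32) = (z + 5)/(z + 4)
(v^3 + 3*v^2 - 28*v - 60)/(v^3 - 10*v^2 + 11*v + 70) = (v + 6)/(v - 7)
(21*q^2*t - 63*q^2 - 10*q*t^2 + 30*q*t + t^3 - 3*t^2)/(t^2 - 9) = (21*q^2 - 10*q*t + t^2)/(t + 3)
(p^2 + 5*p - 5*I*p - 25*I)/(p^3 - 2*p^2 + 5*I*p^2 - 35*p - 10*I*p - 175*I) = (p - 5*I)/(p^2 + p*(-7 + 5*I) - 35*I)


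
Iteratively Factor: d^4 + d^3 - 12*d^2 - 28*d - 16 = (d + 2)*(d^3 - d^2 - 10*d - 8) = (d - 4)*(d + 2)*(d^2 + 3*d + 2) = (d - 4)*(d + 1)*(d + 2)*(d + 2)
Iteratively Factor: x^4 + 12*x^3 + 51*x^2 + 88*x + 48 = (x + 3)*(x^3 + 9*x^2 + 24*x + 16) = (x + 3)*(x + 4)*(x^2 + 5*x + 4) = (x + 3)*(x + 4)^2*(x + 1)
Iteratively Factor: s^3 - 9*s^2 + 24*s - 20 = (s - 2)*(s^2 - 7*s + 10) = (s - 5)*(s - 2)*(s - 2)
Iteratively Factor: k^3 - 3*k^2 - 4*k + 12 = (k + 2)*(k^2 - 5*k + 6) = (k - 3)*(k + 2)*(k - 2)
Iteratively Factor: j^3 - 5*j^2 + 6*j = (j)*(j^2 - 5*j + 6) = j*(j - 3)*(j - 2)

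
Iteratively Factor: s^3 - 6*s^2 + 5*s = (s - 1)*(s^2 - 5*s) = (s - 5)*(s - 1)*(s)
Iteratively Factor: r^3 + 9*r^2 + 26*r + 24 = (r + 2)*(r^2 + 7*r + 12) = (r + 2)*(r + 3)*(r + 4)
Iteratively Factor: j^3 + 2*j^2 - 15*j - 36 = (j + 3)*(j^2 - j - 12) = (j - 4)*(j + 3)*(j + 3)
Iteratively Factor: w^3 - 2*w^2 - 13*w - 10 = (w + 2)*(w^2 - 4*w - 5) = (w - 5)*(w + 2)*(w + 1)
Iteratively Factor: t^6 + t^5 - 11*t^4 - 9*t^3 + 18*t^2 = (t - 1)*(t^5 + 2*t^4 - 9*t^3 - 18*t^2) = (t - 1)*(t + 3)*(t^4 - t^3 - 6*t^2) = t*(t - 1)*(t + 3)*(t^3 - t^2 - 6*t) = t*(t - 3)*(t - 1)*(t + 3)*(t^2 + 2*t) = t^2*(t - 3)*(t - 1)*(t + 3)*(t + 2)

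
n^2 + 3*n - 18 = (n - 3)*(n + 6)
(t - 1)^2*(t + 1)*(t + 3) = t^4 + 2*t^3 - 4*t^2 - 2*t + 3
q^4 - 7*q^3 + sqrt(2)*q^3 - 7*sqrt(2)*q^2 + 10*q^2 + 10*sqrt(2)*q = q*(q - 5)*(q - 2)*(q + sqrt(2))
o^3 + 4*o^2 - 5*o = o*(o - 1)*(o + 5)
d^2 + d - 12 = (d - 3)*(d + 4)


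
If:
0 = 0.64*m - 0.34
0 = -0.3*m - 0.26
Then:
No Solution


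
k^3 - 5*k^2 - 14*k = k*(k - 7)*(k + 2)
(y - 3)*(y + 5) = y^2 + 2*y - 15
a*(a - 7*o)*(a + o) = a^3 - 6*a^2*o - 7*a*o^2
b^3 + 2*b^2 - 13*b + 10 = (b - 2)*(b - 1)*(b + 5)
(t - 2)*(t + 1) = t^2 - t - 2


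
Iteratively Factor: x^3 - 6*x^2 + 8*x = (x)*(x^2 - 6*x + 8) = x*(x - 4)*(x - 2)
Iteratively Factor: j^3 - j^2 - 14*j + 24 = (j - 2)*(j^2 + j - 12) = (j - 2)*(j + 4)*(j - 3)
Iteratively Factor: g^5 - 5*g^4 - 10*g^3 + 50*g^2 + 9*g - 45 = (g + 1)*(g^4 - 6*g^3 - 4*g^2 + 54*g - 45) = (g - 3)*(g + 1)*(g^3 - 3*g^2 - 13*g + 15) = (g - 5)*(g - 3)*(g + 1)*(g^2 + 2*g - 3) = (g - 5)*(g - 3)*(g + 1)*(g + 3)*(g - 1)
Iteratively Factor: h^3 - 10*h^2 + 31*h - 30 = (h - 5)*(h^2 - 5*h + 6) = (h - 5)*(h - 2)*(h - 3)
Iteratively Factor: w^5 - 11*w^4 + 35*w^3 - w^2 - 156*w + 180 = (w - 3)*(w^4 - 8*w^3 + 11*w^2 + 32*w - 60) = (w - 3)*(w + 2)*(w^3 - 10*w^2 + 31*w - 30) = (w - 5)*(w - 3)*(w + 2)*(w^2 - 5*w + 6) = (w - 5)*(w - 3)^2*(w + 2)*(w - 2)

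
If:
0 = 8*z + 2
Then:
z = -1/4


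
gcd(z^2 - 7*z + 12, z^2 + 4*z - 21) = z - 3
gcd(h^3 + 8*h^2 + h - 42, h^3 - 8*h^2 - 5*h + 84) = h + 3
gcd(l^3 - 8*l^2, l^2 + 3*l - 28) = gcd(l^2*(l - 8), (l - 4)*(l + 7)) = 1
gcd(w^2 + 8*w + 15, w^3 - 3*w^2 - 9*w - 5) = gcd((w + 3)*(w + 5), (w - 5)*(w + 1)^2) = 1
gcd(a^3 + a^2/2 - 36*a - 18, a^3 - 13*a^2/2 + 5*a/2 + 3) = a^2 - 11*a/2 - 3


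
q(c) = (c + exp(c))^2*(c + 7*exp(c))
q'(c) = (c + exp(c))^2*(7*exp(c) + 1) + (c + exp(c))*(c + 7*exp(c))*(2*exp(c) + 2)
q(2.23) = 8950.58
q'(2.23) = 24778.54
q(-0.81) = 0.31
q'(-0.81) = -1.88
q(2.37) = 13191.26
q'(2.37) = 36573.86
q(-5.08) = -129.65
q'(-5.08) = 78.29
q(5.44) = 90055957.87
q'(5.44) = 266530591.52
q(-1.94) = -3.01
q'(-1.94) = 10.31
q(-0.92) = 0.51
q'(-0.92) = -1.70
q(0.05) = 8.99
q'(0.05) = 43.61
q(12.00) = 30183389082721676.09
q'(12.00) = 90545796156303467.70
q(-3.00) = -23.08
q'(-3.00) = 28.16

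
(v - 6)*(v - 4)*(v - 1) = v^3 - 11*v^2 + 34*v - 24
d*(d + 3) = d^2 + 3*d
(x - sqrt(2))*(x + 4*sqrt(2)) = x^2 + 3*sqrt(2)*x - 8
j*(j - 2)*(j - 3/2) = j^3 - 7*j^2/2 + 3*j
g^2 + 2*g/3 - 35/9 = (g - 5/3)*(g + 7/3)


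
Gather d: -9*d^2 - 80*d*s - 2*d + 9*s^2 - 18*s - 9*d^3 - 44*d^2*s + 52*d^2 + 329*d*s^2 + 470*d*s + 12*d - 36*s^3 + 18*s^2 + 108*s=-9*d^3 + d^2*(43 - 44*s) + d*(329*s^2 + 390*s + 10) - 36*s^3 + 27*s^2 + 90*s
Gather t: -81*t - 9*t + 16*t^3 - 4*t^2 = 16*t^3 - 4*t^2 - 90*t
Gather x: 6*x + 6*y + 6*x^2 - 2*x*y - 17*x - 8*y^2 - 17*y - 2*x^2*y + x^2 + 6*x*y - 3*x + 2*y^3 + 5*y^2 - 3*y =x^2*(7 - 2*y) + x*(4*y - 14) + 2*y^3 - 3*y^2 - 14*y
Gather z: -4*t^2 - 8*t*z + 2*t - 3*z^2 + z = -4*t^2 + 2*t - 3*z^2 + z*(1 - 8*t)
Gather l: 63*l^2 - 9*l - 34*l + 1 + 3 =63*l^2 - 43*l + 4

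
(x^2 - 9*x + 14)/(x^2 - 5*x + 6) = (x - 7)/(x - 3)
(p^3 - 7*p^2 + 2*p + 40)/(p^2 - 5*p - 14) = (p^2 - 9*p + 20)/(p - 7)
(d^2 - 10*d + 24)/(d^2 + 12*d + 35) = (d^2 - 10*d + 24)/(d^2 + 12*d + 35)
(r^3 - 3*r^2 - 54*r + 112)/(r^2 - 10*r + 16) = r + 7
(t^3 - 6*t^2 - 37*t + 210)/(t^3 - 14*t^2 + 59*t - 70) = (t + 6)/(t - 2)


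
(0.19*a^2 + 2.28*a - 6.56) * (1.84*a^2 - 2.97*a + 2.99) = 0.3496*a^4 + 3.6309*a^3 - 18.2739*a^2 + 26.3004*a - 19.6144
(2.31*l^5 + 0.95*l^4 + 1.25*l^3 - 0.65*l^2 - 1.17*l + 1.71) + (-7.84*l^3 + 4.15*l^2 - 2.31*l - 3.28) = 2.31*l^5 + 0.95*l^4 - 6.59*l^3 + 3.5*l^2 - 3.48*l - 1.57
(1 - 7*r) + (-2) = -7*r - 1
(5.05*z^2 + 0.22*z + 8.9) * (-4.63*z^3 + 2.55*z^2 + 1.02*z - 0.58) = -23.3815*z^5 + 11.8589*z^4 - 35.495*z^3 + 19.9904*z^2 + 8.9504*z - 5.162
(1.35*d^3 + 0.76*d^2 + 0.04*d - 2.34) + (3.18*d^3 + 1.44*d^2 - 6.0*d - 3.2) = 4.53*d^3 + 2.2*d^2 - 5.96*d - 5.54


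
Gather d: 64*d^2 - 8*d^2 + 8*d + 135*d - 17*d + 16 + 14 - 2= 56*d^2 + 126*d + 28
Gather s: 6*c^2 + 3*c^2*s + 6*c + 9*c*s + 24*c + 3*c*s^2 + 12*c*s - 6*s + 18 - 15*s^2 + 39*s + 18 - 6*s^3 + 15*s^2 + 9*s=6*c^2 + 3*c*s^2 + 30*c - 6*s^3 + s*(3*c^2 + 21*c + 42) + 36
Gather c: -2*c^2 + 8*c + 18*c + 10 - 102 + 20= -2*c^2 + 26*c - 72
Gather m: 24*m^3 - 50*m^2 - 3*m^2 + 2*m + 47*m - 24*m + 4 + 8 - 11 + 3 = 24*m^3 - 53*m^2 + 25*m + 4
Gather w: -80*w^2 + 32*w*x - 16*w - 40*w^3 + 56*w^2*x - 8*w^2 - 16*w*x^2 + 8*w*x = -40*w^3 + w^2*(56*x - 88) + w*(-16*x^2 + 40*x - 16)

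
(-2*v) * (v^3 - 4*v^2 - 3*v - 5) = -2*v^4 + 8*v^3 + 6*v^2 + 10*v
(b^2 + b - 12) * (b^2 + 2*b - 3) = b^4 + 3*b^3 - 13*b^2 - 27*b + 36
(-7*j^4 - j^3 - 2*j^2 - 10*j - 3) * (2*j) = -14*j^5 - 2*j^4 - 4*j^3 - 20*j^2 - 6*j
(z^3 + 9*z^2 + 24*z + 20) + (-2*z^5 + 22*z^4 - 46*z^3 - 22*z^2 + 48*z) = -2*z^5 + 22*z^4 - 45*z^3 - 13*z^2 + 72*z + 20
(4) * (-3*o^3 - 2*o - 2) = -12*o^3 - 8*o - 8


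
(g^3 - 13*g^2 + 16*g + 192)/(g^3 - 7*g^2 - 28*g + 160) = (g^2 - 5*g - 24)/(g^2 + g - 20)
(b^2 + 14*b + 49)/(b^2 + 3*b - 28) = (b + 7)/(b - 4)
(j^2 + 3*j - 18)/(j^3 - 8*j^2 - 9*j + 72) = (j + 6)/(j^2 - 5*j - 24)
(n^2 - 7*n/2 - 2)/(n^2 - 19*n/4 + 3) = 2*(2*n + 1)/(4*n - 3)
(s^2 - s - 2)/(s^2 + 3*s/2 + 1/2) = 2*(s - 2)/(2*s + 1)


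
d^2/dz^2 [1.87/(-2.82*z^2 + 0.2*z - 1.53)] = (29.741976*z^2 - 2.10936*z - 1.87*(5.64*z - 0.2)*(11.28*z - 0.4) + 16.136604)/(2.82*z^2 - 0.2*z + 1.53)^3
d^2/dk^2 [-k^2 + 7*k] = -2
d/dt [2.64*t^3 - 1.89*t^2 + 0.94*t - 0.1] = 7.92*t^2 - 3.78*t + 0.94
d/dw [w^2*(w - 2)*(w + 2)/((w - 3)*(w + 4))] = w*(2*w^4 + 3*w^3 - 48*w^2 - 4*w + 96)/(w^4 + 2*w^3 - 23*w^2 - 24*w + 144)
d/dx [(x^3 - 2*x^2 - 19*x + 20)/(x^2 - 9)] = (x^4 - 8*x^2 - 4*x + 171)/(x^4 - 18*x^2 + 81)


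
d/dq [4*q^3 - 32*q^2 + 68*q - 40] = 12*q^2 - 64*q + 68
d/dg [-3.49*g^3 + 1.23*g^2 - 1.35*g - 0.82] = -10.47*g^2 + 2.46*g - 1.35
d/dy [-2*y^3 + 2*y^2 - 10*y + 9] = -6*y^2 + 4*y - 10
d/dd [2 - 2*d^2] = -4*d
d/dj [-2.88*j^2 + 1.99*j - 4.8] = 1.99 - 5.76*j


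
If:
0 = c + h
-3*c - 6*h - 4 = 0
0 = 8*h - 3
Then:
No Solution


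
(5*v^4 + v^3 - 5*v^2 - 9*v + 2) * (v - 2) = 5*v^5 - 9*v^4 - 7*v^3 + v^2 + 20*v - 4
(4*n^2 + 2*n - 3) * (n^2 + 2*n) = 4*n^4 + 10*n^3 + n^2 - 6*n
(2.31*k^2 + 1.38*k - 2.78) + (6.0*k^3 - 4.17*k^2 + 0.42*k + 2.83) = 6.0*k^3 - 1.86*k^2 + 1.8*k + 0.0500000000000003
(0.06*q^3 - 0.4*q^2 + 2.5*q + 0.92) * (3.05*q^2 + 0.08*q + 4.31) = 0.183*q^5 - 1.2152*q^4 + 7.8516*q^3 + 1.282*q^2 + 10.8486*q + 3.9652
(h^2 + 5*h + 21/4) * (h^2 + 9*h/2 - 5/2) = h^4 + 19*h^3/2 + 101*h^2/4 + 89*h/8 - 105/8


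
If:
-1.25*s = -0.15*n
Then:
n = 8.33333333333333*s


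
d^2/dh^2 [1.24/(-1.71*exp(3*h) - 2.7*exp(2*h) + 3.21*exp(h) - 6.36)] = (-1.24*(5.13*exp(2*h) + 5.4*exp(h) - 3.21)*(10.26*exp(2*h) + 10.8*exp(h) - 6.42)*exp(h) + (19.0836*exp(2*h) + 13.392*exp(h) - 3.9804)*(1.71*exp(3*h) + 2.7*exp(2*h) - 3.21*exp(h) + 6.36))*exp(h)/(1.71*exp(3*h) + 2.7*exp(2*h) - 3.21*exp(h) + 6.36)^3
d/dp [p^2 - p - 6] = 2*p - 1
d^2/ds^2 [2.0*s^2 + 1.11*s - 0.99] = 4.00000000000000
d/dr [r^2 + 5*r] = 2*r + 5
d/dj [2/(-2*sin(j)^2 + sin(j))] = 2*(4/tan(j) - cos(j)/sin(j)^2)/(2*sin(j) - 1)^2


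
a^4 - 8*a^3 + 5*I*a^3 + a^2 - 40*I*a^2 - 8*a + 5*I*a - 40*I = (a - 8)*(a - I)*(a + I)*(a + 5*I)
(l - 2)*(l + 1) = l^2 - l - 2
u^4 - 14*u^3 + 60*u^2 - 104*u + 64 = (u - 8)*(u - 2)^3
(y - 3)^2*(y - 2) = y^3 - 8*y^2 + 21*y - 18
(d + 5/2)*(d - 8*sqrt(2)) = d^2 - 8*sqrt(2)*d + 5*d/2 - 20*sqrt(2)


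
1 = 1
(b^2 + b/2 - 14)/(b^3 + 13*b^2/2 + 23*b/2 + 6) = (2*b - 7)/(2*b^2 + 5*b + 3)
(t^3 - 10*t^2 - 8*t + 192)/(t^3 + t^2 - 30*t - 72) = (t - 8)/(t + 3)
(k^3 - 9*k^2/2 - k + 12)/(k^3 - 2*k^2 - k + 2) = (k^2 - 5*k/2 - 6)/(k^2 - 1)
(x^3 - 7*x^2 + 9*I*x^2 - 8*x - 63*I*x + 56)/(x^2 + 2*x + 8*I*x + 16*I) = (x^2 + x*(-7 + I) - 7*I)/(x + 2)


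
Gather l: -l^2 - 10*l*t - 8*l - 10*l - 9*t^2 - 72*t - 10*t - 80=-l^2 + l*(-10*t - 18) - 9*t^2 - 82*t - 80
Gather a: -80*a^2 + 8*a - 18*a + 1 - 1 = -80*a^2 - 10*a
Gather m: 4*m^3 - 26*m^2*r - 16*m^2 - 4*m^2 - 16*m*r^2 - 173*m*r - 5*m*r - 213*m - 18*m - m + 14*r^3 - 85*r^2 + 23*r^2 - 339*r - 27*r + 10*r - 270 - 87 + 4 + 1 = 4*m^3 + m^2*(-26*r - 20) + m*(-16*r^2 - 178*r - 232) + 14*r^3 - 62*r^2 - 356*r - 352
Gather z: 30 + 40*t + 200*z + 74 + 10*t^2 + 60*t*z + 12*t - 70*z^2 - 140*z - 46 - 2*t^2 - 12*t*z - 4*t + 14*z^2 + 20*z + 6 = 8*t^2 + 48*t - 56*z^2 + z*(48*t + 80) + 64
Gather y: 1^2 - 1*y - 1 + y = 0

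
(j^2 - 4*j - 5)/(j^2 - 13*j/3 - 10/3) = 3*(j + 1)/(3*j + 2)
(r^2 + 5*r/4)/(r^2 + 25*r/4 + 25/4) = r/(r + 5)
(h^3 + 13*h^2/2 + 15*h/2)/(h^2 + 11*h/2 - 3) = h*(2*h^2 + 13*h + 15)/(2*h^2 + 11*h - 6)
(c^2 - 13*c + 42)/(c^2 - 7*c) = (c - 6)/c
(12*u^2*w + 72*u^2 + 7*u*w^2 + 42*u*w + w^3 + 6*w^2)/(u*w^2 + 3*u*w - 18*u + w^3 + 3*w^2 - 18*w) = (12*u^2 + 7*u*w + w^2)/(u*w - 3*u + w^2 - 3*w)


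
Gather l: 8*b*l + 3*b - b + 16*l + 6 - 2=2*b + l*(8*b + 16) + 4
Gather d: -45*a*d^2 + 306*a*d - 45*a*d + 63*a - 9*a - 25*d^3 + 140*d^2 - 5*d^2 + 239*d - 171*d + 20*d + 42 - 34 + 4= 54*a - 25*d^3 + d^2*(135 - 45*a) + d*(261*a + 88) + 12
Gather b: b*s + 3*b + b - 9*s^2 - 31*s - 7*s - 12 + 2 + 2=b*(s + 4) - 9*s^2 - 38*s - 8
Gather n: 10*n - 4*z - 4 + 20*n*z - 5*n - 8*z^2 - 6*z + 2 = n*(20*z + 5) - 8*z^2 - 10*z - 2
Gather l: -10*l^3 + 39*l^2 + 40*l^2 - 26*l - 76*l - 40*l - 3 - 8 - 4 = -10*l^3 + 79*l^2 - 142*l - 15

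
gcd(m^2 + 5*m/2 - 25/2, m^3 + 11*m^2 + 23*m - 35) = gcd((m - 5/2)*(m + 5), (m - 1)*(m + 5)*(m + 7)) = m + 5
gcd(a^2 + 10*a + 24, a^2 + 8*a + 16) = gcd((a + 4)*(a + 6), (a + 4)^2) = a + 4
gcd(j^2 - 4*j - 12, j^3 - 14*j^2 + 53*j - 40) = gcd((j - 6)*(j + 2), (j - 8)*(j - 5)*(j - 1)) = 1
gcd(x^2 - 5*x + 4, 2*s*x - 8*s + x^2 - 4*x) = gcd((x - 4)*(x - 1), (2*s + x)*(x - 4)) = x - 4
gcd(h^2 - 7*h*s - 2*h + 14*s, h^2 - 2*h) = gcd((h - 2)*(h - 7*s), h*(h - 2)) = h - 2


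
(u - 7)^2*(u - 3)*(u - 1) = u^4 - 18*u^3 + 108*u^2 - 238*u + 147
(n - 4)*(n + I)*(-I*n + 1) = -I*n^3 + 2*n^2 + 4*I*n^2 - 8*n + I*n - 4*I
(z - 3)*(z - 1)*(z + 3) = z^3 - z^2 - 9*z + 9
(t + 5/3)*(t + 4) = t^2 + 17*t/3 + 20/3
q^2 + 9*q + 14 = (q + 2)*(q + 7)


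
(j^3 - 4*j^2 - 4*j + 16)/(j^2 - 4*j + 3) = (j^3 - 4*j^2 - 4*j + 16)/(j^2 - 4*j + 3)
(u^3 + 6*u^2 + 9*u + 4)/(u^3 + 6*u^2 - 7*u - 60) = (u^2 + 2*u + 1)/(u^2 + 2*u - 15)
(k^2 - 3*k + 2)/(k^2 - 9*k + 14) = (k - 1)/(k - 7)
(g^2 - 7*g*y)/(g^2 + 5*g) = (g - 7*y)/(g + 5)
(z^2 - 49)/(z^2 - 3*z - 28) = (z + 7)/(z + 4)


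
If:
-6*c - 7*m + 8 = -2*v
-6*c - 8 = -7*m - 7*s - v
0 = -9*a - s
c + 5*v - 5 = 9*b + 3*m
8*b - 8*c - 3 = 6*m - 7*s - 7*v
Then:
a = 95*v/679 - 1093/4074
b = 26*v/97 - 293/776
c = 1093/776 - 47*v/97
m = 68*v/97 - 25/388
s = 3279/1358 - 855*v/679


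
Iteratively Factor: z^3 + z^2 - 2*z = (z)*(z^2 + z - 2) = z*(z - 1)*(z + 2)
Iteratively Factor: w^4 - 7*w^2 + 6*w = (w + 3)*(w^3 - 3*w^2 + 2*w) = (w - 1)*(w + 3)*(w^2 - 2*w) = (w - 2)*(w - 1)*(w + 3)*(w)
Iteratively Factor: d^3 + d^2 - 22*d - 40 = (d - 5)*(d^2 + 6*d + 8) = (d - 5)*(d + 2)*(d + 4)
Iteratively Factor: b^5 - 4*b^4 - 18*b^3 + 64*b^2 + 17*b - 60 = (b + 1)*(b^4 - 5*b^3 - 13*b^2 + 77*b - 60) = (b - 1)*(b + 1)*(b^3 - 4*b^2 - 17*b + 60) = (b - 3)*(b - 1)*(b + 1)*(b^2 - b - 20) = (b - 3)*(b - 1)*(b + 1)*(b + 4)*(b - 5)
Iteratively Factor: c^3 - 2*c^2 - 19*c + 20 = (c + 4)*(c^2 - 6*c + 5) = (c - 5)*(c + 4)*(c - 1)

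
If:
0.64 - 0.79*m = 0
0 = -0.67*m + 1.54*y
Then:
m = 0.81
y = 0.35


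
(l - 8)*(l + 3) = l^2 - 5*l - 24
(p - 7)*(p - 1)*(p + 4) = p^3 - 4*p^2 - 25*p + 28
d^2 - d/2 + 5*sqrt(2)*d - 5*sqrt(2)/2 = (d - 1/2)*(d + 5*sqrt(2))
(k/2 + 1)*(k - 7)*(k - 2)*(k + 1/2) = k^4/2 - 13*k^3/4 - 15*k^2/4 + 13*k + 7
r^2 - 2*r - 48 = (r - 8)*(r + 6)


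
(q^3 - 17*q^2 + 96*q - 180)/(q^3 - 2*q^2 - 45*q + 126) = (q^2 - 11*q + 30)/(q^2 + 4*q - 21)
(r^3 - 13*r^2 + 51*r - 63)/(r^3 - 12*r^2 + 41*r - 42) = (r - 3)/(r - 2)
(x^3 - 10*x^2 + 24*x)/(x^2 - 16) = x*(x - 6)/(x + 4)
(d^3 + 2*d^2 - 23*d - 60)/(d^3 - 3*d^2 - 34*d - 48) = (d^2 - d - 20)/(d^2 - 6*d - 16)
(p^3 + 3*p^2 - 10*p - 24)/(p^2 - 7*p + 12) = (p^2 + 6*p + 8)/(p - 4)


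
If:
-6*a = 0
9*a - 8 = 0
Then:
No Solution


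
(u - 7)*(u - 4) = u^2 - 11*u + 28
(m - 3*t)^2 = m^2 - 6*m*t + 9*t^2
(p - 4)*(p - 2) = p^2 - 6*p + 8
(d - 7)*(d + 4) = d^2 - 3*d - 28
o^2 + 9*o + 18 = (o + 3)*(o + 6)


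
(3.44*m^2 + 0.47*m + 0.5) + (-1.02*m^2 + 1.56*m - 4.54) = 2.42*m^2 + 2.03*m - 4.04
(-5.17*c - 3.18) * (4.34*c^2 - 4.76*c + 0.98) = -22.4378*c^3 + 10.808*c^2 + 10.0702*c - 3.1164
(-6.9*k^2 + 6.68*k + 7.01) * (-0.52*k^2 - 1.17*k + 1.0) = 3.588*k^4 + 4.5994*k^3 - 18.3608*k^2 - 1.5217*k + 7.01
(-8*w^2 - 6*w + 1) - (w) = -8*w^2 - 7*w + 1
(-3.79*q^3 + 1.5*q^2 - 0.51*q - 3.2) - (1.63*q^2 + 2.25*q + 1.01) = -3.79*q^3 - 0.13*q^2 - 2.76*q - 4.21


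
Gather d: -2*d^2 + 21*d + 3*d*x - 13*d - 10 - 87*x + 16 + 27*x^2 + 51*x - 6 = -2*d^2 + d*(3*x + 8) + 27*x^2 - 36*x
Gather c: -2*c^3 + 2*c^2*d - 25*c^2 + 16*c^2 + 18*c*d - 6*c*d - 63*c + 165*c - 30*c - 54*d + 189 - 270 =-2*c^3 + c^2*(2*d - 9) + c*(12*d + 72) - 54*d - 81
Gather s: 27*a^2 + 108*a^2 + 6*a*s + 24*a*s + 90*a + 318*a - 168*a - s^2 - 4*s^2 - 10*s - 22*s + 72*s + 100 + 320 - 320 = 135*a^2 + 240*a - 5*s^2 + s*(30*a + 40) + 100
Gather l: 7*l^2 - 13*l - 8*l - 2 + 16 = 7*l^2 - 21*l + 14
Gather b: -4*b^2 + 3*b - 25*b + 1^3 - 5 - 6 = -4*b^2 - 22*b - 10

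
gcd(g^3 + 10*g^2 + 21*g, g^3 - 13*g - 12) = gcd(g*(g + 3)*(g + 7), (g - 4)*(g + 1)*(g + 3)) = g + 3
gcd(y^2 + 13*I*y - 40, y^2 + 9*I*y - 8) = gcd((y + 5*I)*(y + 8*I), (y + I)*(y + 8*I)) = y + 8*I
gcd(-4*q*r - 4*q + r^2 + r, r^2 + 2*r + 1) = r + 1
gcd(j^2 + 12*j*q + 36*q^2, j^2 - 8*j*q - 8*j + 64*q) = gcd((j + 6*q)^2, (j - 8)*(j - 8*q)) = 1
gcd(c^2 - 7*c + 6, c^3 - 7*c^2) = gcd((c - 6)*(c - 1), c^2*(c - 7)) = 1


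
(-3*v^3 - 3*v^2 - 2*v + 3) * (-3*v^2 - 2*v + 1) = 9*v^5 + 15*v^4 + 9*v^3 - 8*v^2 - 8*v + 3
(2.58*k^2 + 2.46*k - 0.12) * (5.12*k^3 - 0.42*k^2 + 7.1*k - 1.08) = 13.2096*k^5 + 11.5116*k^4 + 16.6704*k^3 + 14.73*k^2 - 3.5088*k + 0.1296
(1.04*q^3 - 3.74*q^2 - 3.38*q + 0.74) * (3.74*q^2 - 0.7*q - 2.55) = 3.8896*q^5 - 14.7156*q^4 - 12.6752*q^3 + 14.6706*q^2 + 8.101*q - 1.887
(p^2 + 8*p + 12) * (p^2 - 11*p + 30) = p^4 - 3*p^3 - 46*p^2 + 108*p + 360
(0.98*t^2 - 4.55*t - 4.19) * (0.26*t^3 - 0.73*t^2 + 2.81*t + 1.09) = 0.2548*t^5 - 1.8984*t^4 + 4.9859*t^3 - 8.6586*t^2 - 16.7334*t - 4.5671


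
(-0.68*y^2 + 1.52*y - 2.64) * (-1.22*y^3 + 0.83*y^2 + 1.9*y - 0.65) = 0.8296*y^5 - 2.4188*y^4 + 3.1904*y^3 + 1.1388*y^2 - 6.004*y + 1.716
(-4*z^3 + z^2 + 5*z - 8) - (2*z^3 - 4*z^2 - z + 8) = -6*z^3 + 5*z^2 + 6*z - 16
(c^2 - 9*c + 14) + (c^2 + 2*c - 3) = 2*c^2 - 7*c + 11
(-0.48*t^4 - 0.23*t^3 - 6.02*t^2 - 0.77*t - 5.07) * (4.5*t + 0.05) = -2.16*t^5 - 1.059*t^4 - 27.1015*t^3 - 3.766*t^2 - 22.8535*t - 0.2535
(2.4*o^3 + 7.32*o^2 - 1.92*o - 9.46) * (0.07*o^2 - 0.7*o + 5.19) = 0.168*o^5 - 1.1676*o^4 + 7.1976*o^3 + 38.6726*o^2 - 3.3428*o - 49.0974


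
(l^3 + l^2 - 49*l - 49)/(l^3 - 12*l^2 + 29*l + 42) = (l + 7)/(l - 6)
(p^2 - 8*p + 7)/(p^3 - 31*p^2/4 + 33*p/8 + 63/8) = 8*(p - 1)/(8*p^2 - 6*p - 9)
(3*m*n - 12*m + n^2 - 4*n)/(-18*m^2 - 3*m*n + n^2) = (4 - n)/(6*m - n)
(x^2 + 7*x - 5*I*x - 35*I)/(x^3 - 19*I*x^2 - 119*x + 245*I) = (x + 7)/(x^2 - 14*I*x - 49)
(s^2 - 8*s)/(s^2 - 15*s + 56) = s/(s - 7)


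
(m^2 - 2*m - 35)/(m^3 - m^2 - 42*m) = (m + 5)/(m*(m + 6))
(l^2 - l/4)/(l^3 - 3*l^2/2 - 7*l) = (1 - 4*l)/(2*(-2*l^2 + 3*l + 14))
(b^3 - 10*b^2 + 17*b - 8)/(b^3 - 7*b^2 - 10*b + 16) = (b - 1)/(b + 2)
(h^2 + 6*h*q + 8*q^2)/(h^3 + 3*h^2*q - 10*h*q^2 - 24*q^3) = 1/(h - 3*q)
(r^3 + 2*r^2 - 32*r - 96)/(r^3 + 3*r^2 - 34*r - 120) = (r + 4)/(r + 5)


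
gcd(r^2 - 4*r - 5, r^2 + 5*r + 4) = r + 1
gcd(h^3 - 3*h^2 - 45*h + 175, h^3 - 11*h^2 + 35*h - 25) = h^2 - 10*h + 25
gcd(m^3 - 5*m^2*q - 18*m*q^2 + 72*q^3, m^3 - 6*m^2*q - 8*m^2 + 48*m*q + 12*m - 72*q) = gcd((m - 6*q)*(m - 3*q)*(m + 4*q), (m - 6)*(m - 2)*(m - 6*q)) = -m + 6*q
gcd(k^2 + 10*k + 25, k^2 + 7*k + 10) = k + 5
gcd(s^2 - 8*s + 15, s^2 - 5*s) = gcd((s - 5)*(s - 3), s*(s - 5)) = s - 5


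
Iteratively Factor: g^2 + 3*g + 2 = (g + 1)*(g + 2)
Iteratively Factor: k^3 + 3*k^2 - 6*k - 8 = (k + 1)*(k^2 + 2*k - 8) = (k - 2)*(k + 1)*(k + 4)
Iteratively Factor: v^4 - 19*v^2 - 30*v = (v + 3)*(v^3 - 3*v^2 - 10*v) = v*(v + 3)*(v^2 - 3*v - 10) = v*(v - 5)*(v + 3)*(v + 2)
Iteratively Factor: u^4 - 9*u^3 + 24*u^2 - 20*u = (u)*(u^3 - 9*u^2 + 24*u - 20) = u*(u - 2)*(u^2 - 7*u + 10) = u*(u - 5)*(u - 2)*(u - 2)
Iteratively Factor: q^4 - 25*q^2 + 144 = (q - 4)*(q^3 + 4*q^2 - 9*q - 36) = (q - 4)*(q + 4)*(q^2 - 9) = (q - 4)*(q - 3)*(q + 4)*(q + 3)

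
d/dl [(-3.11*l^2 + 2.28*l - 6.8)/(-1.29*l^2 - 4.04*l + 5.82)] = (15.5056*l^2 - 53.7444*l - 14.2024)/(1.6641*l^4 + 10.4232*l^3 + 1.306*l^2 - 47.0256*l + 33.8724)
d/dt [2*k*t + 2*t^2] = 2*k + 4*t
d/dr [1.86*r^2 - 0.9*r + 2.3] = 3.72*r - 0.9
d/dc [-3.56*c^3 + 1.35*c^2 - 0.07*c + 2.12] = -10.68*c^2 + 2.7*c - 0.07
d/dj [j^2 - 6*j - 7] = 2*j - 6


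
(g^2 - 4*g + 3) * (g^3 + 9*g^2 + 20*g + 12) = g^5 + 5*g^4 - 13*g^3 - 41*g^2 + 12*g + 36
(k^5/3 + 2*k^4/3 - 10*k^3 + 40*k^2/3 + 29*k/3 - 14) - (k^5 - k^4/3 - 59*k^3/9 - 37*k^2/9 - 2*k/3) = -2*k^5/3 + k^4 - 31*k^3/9 + 157*k^2/9 + 31*k/3 - 14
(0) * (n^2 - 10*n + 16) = 0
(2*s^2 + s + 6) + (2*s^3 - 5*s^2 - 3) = 2*s^3 - 3*s^2 + s + 3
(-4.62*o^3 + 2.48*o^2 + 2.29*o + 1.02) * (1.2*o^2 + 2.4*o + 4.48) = -5.544*o^5 - 8.112*o^4 - 11.9976*o^3 + 17.8304*o^2 + 12.7072*o + 4.5696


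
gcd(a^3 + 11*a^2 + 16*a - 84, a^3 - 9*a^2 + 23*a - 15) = 1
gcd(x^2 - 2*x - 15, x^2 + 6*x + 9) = x + 3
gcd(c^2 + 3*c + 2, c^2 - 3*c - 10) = c + 2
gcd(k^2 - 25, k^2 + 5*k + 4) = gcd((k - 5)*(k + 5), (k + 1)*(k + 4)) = 1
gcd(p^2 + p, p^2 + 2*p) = p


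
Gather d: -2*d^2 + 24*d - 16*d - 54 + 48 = -2*d^2 + 8*d - 6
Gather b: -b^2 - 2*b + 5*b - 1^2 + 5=-b^2 + 3*b + 4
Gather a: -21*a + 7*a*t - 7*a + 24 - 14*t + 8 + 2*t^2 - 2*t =a*(7*t - 28) + 2*t^2 - 16*t + 32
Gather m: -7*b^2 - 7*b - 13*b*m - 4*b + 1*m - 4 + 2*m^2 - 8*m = -7*b^2 - 11*b + 2*m^2 + m*(-13*b - 7) - 4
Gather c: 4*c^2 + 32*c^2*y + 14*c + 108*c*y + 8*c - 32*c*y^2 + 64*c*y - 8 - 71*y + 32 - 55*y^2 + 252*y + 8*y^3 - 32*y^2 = c^2*(32*y + 4) + c*(-32*y^2 + 172*y + 22) + 8*y^3 - 87*y^2 + 181*y + 24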